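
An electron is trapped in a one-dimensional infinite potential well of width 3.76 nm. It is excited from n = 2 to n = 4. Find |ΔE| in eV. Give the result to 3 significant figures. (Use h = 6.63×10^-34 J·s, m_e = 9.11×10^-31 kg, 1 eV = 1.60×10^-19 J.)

|ΔE| = 0.320 eV

E_1 = h²/(8m_eL²) = 4.266×10^-21 J.
|ΔE| = |2² − 4²|·E_1 = 12·4.266×10^-21 J = 5.119×10^-20 J = 0.320 eV.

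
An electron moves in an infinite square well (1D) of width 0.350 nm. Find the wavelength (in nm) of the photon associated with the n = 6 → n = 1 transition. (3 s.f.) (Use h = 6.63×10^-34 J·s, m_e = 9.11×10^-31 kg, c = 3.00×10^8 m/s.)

E_1 = h²/(8m_eL²) = 4.924×10^-19 J, so ΔE = (6² − 1²)E_1 = 1.723×10^-17 J.
λ = hc/ΔE = (6.63×10^-34·3.00×10^8)/1.723×10^-17 = 1.15×10^-8 m = 11.5 nm.

λ = 11.5 nm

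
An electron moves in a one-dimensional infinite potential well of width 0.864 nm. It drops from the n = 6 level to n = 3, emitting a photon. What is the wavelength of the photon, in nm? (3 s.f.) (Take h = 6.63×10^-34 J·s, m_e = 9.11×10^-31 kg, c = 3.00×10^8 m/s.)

λ = 91.2 nm

E_1 = h²/(8m_eL²) = 8.080×10^-20 J, so ΔE = (6² − 3²)E_1 = 2.182×10^-18 J.
λ = hc/ΔE = (6.63×10^-34·3.00×10^8)/2.182×10^-18 = 9.12×10^-8 m = 91.2 nm.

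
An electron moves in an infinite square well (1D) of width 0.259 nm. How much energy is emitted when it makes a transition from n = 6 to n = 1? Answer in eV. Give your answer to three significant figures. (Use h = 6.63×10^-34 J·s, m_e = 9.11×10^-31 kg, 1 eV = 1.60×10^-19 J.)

|ΔE| = 197 eV

E_1 = h²/(8m_eL²) = 8.991×10^-19 J.
|ΔE| = |6² − 1²|·E_1 = 35·8.991×10^-19 J = 3.147×10^-17 J = 197 eV.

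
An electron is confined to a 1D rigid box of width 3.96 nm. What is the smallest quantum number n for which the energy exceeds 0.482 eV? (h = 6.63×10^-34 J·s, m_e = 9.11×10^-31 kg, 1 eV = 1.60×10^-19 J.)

E_1 = h²/(8m_eL²) = 3.846×10^-21 J = 0.02404 eV.
Need n² > 0.482/0.02404 = 20.05, i.e. n > 4.478.
The smallest integer satisfying this is n = 5.

n = 5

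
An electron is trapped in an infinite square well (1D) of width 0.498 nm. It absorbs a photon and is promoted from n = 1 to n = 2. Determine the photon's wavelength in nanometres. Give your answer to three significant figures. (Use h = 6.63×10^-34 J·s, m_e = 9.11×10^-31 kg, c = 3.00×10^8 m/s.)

E_1 = h²/(8m_eL²) = 2.432×10^-19 J, so ΔE = (2² − 1²)E_1 = 7.296×10^-19 J.
λ = hc/ΔE = (6.63×10^-34·3.00×10^8)/7.296×10^-19 = 2.73×10^-7 m = 273 nm.

λ = 273 nm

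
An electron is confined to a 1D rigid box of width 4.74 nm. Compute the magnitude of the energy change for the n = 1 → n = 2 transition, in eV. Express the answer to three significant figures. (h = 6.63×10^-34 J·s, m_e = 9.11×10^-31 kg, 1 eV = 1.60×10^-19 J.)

E_1 = h²/(8m_eL²) = 2.684×10^-21 J.
|ΔE| = |1² − 2²|·E_1 = 3·2.684×10^-21 J = 8.052×10^-21 J = 0.0503 eV.

|ΔE| = 0.0503 eV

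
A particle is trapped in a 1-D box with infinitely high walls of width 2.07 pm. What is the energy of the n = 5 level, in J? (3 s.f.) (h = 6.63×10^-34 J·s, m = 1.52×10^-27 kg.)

For an infinite well E_n = n²h²/(8mL²), so E_1 = h²/(8mL²) = (6.63×10^-34)²/(8·1.52×10^-27·(2.07×10^-12 m)²) = 8.436×10^-18 J.
Then E_5 = 5²·E_1 = 25·8.436×10^-18 J = 2.11×10^-16 J.

E_5 = 2.11×10^-16 J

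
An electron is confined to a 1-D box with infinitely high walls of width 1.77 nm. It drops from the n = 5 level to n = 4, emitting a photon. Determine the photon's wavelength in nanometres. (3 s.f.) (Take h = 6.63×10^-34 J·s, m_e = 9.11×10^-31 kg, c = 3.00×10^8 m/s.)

E_1 = h²/(8m_eL²) = 1.925×10^-20 J, so ΔE = (5² − 4²)E_1 = 1.733×10^-19 J.
λ = hc/ΔE = (6.63×10^-34·3.00×10^8)/1.733×10^-19 = 1.15×10^-6 m = 1.15×10^3 nm.

λ = 1.15×10^3 nm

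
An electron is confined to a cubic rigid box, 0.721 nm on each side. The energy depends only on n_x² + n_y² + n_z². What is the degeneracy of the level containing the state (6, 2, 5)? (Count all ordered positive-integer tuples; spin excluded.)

degeneracy = 6

The level has n_x² + n_y² + n_z² = 65. The ordered positive-integer solutions are (2, 5, 6), (2, 6, 5), (5, 2, 6), (5, 6, 2), (6, 2, 5), (6, 5, 2).
That gives 6 states.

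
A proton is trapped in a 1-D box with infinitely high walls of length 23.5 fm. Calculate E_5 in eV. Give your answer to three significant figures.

E_5 = 9.27×10^6 eV

For an infinite well E_n = n²h²/(8m_pL²), so E_1 = h²/(8m_pL²) = (6.626×10^-34)²/(8·1.673×10^-27·(2.35×10^-14 m)²) = 5.940×10^-14 J.
Then E_5 = 5²·E_1 = 25·5.940×10^-14 J = 1.485×10^-12 J.
Converting, E_5 = 1.485×10^-12 J / (1.602×10^-19 J/eV) = 9.27×10^6 eV.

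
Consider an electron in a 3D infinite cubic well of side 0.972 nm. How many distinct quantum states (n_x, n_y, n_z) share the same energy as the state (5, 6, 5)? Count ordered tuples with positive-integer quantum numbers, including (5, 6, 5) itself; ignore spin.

degeneracy = 15

The level has n_x² + n_y² + n_z² = 86. The ordered positive-integer solutions are (1, 2, 9), (1, 6, 7), (1, 7, 6), (1, 9, 2), (2, 1, 9), (2, 9, 1), (5, 5, 6), (5, 6, 5), (6, 1, 7), (6, 5, 5), (6, 7, 1), (7, 1, 6), (7, 6, 1), (9, 1, 2), (9, 2, 1).
That gives 15 states.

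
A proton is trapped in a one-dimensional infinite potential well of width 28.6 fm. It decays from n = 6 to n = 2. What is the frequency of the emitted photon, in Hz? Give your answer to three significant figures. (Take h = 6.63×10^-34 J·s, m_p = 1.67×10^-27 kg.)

f = 1.94×10^21 Hz

E_1 = h²/(8m_pL²) = 4.022×10^-14 J and ΔE = (6² − 2²)E_1 = 1.287×10^-12 J.
f = ΔE/h = 1.287×10^-12/6.63×10^-34 = 1.94×10^21 Hz.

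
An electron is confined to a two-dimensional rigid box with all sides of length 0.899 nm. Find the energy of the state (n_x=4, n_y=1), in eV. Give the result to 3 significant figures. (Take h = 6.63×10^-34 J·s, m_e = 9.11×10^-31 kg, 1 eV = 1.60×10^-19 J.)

For a 2D rectangular well E = (h²/8m_e)·Σ n_i²/L_i² = (6.63×10^-34)²/(8·9.11×10^-31) · [4²/(0.899 nm)² + 1²/(0.899 nm)²].
Evaluating gives E = 1.269×10^-18 J = 7.93 eV.

E = 7.93 eV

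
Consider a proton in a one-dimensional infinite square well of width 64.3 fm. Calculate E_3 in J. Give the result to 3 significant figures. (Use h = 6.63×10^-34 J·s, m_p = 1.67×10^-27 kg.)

E_3 = 7.16×10^-14 J

For an infinite well E_n = n²h²/(8m_pL²), so E_1 = h²/(8m_pL²) = (6.63×10^-34)²/(8·1.67×10^-27·(6.43×10^-14 m)²) = 7.958×10^-15 J.
Then E_3 = 3²·E_1 = 9·7.958×10^-15 J = 7.16×10^-14 J.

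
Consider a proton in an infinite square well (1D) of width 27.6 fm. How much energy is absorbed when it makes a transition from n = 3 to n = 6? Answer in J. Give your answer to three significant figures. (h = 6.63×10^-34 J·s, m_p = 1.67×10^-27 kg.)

E_1 = h²/(8m_pL²) = 4.319×10^-14 J.
|ΔE| = |3² − 6²|·E_1 = 27·4.319×10^-14 J = 1.17×10^-12 J.

|ΔE| = 1.17×10^-12 J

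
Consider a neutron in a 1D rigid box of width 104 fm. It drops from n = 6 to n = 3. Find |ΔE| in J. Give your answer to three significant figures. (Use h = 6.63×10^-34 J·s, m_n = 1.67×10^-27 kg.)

E_1 = h²/(8m_nL²) = 3.042×10^-15 J.
|ΔE| = |6² − 3²|·E_1 = 27·3.042×10^-15 J = 8.21×10^-14 J.

|ΔE| = 8.21×10^-14 J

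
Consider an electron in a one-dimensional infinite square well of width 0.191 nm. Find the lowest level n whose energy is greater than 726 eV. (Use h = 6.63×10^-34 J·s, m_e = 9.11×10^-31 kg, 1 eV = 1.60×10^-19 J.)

E_1 = h²/(8m_eL²) = 1.653×10^-18 J = 10.33 eV.
Need n² > 726/10.33 = 70.28, i.e. n > 8.383.
The smallest integer satisfying this is n = 9.

n = 9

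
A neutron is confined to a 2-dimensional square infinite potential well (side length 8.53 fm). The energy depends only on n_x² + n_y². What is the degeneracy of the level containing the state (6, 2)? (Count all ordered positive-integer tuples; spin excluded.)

The level has n_x² + n_y² = 40. The ordered positive-integer solutions are (2, 6), (6, 2).
That gives 2 states.

degeneracy = 2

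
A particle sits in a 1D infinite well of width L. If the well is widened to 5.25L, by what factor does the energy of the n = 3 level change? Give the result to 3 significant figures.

0.0363

E_n ∝ 1/L², so the energy scales by 1/5.25² = 0.0363.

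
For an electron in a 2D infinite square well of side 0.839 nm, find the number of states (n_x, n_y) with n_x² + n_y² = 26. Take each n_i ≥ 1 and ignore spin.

degeneracy = 2

The level has n_x² + n_y² = 26. The ordered positive-integer solutions are (1, 5), (5, 1).
That gives 2 states.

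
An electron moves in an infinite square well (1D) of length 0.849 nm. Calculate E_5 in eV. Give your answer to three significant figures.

For an infinite well E_n = n²h²/(8m_eL²), so E_1 = h²/(8m_eL²) = (6.626×10^-34)²/(8·9.109×10^-31·(8.49×10^-10 m)²) = 8.358×10^-20 J.
Then E_5 = 5²·E_1 = 25·8.358×10^-20 J = 2.089×10^-18 J.
Converting, E_5 = 2.089×10^-18 J / (1.602×10^-19 J/eV) = 13.0 eV.

E_5 = 13.0 eV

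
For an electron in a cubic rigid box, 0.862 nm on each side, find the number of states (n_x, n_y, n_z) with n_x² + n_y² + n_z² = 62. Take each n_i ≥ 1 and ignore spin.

The level has n_x² + n_y² + n_z² = 62. The ordered positive-integer solutions are (1, 5, 6), (1, 6, 5), (2, 3, 7), (2, 7, 3), (3, 2, 7), (3, 7, 2), (5, 1, 6), (5, 6, 1), (6, 1, 5), (6, 5, 1), (7, 2, 3), (7, 3, 2).
That gives 12 states.

degeneracy = 12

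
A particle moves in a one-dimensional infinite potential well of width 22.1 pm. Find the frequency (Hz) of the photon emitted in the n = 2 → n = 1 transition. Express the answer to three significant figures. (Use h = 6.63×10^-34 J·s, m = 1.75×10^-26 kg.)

f = 2.91×10^13 Hz

E_1 = h²/(8mL²) = 6.429×10^-21 J and ΔE = (2² − 1²)E_1 = 1.929×10^-20 J.
f = ΔE/h = 1.929×10^-20/6.63×10^-34 = 2.91×10^13 Hz.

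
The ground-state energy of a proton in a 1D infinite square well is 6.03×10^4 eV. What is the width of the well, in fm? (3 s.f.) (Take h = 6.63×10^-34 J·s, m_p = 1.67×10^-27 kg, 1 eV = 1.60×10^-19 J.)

L = 58.4 fm

From E_n = n²h²/(8m_pL²), L = n·h/√(8m_pE_n).
E_1 = 6.03×10^4 eV = 9.648×10^-15 J, so L = 1·6.63×10^-34/√(8·1.67×10^-27·9.648×10^-15) = 5.84×10^-14 m = 58.4 fm.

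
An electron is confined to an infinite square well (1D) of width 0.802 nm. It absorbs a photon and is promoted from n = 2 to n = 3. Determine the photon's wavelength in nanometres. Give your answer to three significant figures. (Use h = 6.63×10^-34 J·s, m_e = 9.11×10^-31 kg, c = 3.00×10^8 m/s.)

λ = 424 nm

E_1 = h²/(8m_eL²) = 9.377×10^-20 J, so ΔE = (3² − 2²)E_1 = 4.689×10^-19 J.
λ = hc/ΔE = (6.63×10^-34·3.00×10^8)/4.689×10^-19 = 4.24×10^-7 m = 424 nm.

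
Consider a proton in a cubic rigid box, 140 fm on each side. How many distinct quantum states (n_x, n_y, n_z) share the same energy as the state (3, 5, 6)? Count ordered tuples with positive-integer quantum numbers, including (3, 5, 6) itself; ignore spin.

degeneracy = 6

The level has n_x² + n_y² + n_z² = 70. The ordered positive-integer solutions are (3, 5, 6), (3, 6, 5), (5, 3, 6), (5, 6, 3), (6, 3, 5), (6, 5, 3).
That gives 6 states.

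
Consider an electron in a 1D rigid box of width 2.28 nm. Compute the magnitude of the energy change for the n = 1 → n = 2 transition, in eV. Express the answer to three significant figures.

|ΔE| = 0.217 eV

E_1 = h²/(8m_eL²) = 1.159×10^-20 J.
|ΔE| = |1² − 2²|·E_1 = 3·1.159×10^-20 J = 3.477×10^-20 J = 0.217 eV.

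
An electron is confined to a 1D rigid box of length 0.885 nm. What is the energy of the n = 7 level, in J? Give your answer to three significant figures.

E_7 = 3.77×10^-18 J

For an infinite well E_n = n²h²/(8m_eL²), so E_1 = h²/(8m_eL²) = (6.626×10^-34)²/(8·9.109×10^-31·(8.85×10^-10 m)²) = 7.692×10^-20 J.
Then E_7 = 7²·E_1 = 49·7.692×10^-20 J = 3.77×10^-18 J.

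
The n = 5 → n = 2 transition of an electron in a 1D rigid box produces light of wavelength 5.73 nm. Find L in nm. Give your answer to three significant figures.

The photon carries ΔE = hc/λ = 6.626×10^-34·2.998×10^8/5.73×10^-9 m = 3.467×10^-17 J.
Since ΔE = (5² − 2²)E_1, E_1 = 1.651×10^-18 J, and L = h/√(8m_eE_1) = 1.91×10^-10 m = 0.191 nm.

L = 0.191 nm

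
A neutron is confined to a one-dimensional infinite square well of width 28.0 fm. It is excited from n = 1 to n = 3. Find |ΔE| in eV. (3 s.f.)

E_1 = h²/(8m_nL²) = 4.179×10^-14 J.
|ΔE| = |1² − 3²|·E_1 = 8·4.179×10^-14 J = 3.343×10^-13 J = 2.09×10^6 eV.

|ΔE| = 2.09×10^6 eV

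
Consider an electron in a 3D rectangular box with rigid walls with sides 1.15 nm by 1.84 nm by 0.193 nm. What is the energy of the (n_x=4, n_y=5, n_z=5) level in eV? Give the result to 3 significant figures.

E = 260 eV

For a 3D rectangular well E = (h²/8m_e)·Σ n_i²/L_i² = (6.626×10^-34)²/(8·9.109×10^-31) · [4²/(1.15 nm)² + 5²/(1.84 nm)² + 5²/(0.193 nm)²].
Evaluating gives E = 4.161×10^-17 J = 260 eV.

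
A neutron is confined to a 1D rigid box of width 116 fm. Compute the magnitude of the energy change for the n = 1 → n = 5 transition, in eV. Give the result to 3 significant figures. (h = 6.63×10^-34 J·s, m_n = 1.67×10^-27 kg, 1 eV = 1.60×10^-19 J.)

E_1 = h²/(8m_nL²) = 2.445×10^-15 J.
|ΔE| = |1² − 5²|·E_1 = 24·2.445×10^-15 J = 5.868×10^-14 J = 3.67×10^5 eV.

|ΔE| = 3.67×10^5 eV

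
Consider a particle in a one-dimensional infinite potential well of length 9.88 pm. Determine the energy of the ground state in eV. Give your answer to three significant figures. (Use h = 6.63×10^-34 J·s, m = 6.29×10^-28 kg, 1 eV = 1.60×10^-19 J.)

E_1 = 5.59 eV

For an infinite well E_n = n²h²/(8mL²), so E_1 = h²/(8mL²) = (6.63×10^-34)²/(8·6.29×10^-28·(9.88×10^-12 m)²) = 8.949×10^-19 J.
Converting, E_1 = 8.949×10^-19 J / (1.60×10^-19 J/eV) = 5.59 eV.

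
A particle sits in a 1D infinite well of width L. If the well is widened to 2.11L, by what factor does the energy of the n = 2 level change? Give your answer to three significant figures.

0.225

E_n ∝ 1/L², so the energy scales by 1/2.11² = 0.225.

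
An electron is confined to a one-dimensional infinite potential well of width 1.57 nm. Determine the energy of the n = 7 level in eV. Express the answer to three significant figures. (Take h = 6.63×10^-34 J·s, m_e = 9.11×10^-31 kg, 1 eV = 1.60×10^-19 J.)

For an infinite well E_n = n²h²/(8m_eL²), so E_1 = h²/(8m_eL²) = (6.63×10^-34)²/(8·9.11×10^-31·(1.57×10^-9 m)²) = 2.447×10^-20 J.
Then E_7 = 7²·E_1 = 49·2.447×10^-20 J = 1.199×10^-18 J.
Converting, E_7 = 1.199×10^-18 J / (1.60×10^-19 J/eV) = 7.49 eV.

E_7 = 7.49 eV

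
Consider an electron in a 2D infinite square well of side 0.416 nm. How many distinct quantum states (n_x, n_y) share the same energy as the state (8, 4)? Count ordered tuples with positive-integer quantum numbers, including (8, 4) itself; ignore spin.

The level has n_x² + n_y² = 80. The ordered positive-integer solutions are (4, 8), (8, 4).
That gives 2 states.

degeneracy = 2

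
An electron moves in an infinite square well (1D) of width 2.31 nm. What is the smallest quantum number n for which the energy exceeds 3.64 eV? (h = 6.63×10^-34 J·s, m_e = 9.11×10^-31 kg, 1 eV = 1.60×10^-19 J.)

E_1 = h²/(8m_eL²) = 1.130×10^-20 J = 0.07063 eV.
Need n² > 3.64/0.07063 = 51.54, i.e. n > 7.179.
The smallest integer satisfying this is n = 8.

n = 8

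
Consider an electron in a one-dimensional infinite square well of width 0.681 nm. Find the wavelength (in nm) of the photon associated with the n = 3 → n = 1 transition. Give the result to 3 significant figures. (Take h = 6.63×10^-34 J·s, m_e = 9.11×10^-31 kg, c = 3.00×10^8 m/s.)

E_1 = h²/(8m_eL²) = 1.301×10^-19 J, so ΔE = (3² − 1²)E_1 = 1.041×10^-18 J.
λ = hc/ΔE = (6.63×10^-34·3.00×10^8)/1.041×10^-18 = 1.91×10^-7 m = 191 nm.

λ = 191 nm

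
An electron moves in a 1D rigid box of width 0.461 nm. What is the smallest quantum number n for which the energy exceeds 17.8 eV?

n = 4

E_1 = h²/(8m_eL²) = 2.835×10^-19 J = 1.770 eV.
Need n² > 17.8/1.770 = 10.06, i.e. n > 3.172.
The smallest integer satisfying this is n = 4.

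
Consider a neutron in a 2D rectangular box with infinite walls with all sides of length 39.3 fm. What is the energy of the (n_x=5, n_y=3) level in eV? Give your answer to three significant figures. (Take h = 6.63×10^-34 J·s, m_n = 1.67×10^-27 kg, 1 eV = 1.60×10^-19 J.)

E = 4.53×10^6 eV

For a 2D rectangular well E = (h²/8m_n)·Σ n_i²/L_i² = (6.63×10^-34)²/(8·1.67×10^-27) · [5²/(39.3 fm)² + 3²/(39.3 fm)²].
Evaluating gives E = 7.243×10^-13 J = 4.53×10^6 eV.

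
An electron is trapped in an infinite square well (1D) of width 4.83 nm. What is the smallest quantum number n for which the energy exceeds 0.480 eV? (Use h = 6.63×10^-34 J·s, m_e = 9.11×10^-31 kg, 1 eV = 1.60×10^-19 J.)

n = 6

E_1 = h²/(8m_eL²) = 2.585×10^-21 J = 0.01616 eV.
Need n² > 0.480/0.01616 = 29.70, i.e. n > 5.450.
The smallest integer satisfying this is n = 6.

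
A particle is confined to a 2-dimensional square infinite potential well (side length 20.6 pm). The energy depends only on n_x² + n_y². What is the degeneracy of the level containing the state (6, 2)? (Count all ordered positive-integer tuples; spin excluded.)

degeneracy = 2

The level has n_x² + n_y² = 40. The ordered positive-integer solutions are (2, 6), (6, 2).
That gives 2 states.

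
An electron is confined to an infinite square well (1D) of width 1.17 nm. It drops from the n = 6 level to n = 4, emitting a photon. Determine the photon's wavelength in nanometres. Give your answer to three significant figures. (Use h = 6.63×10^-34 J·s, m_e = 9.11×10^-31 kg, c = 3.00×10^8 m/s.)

E_1 = h²/(8m_eL²) = 4.406×10^-20 J, so ΔE = (6² − 4²)E_1 = 8.812×10^-19 J.
λ = hc/ΔE = (6.63×10^-34·3.00×10^8)/8.812×10^-19 = 2.26×10^-7 m = 226 nm.

λ = 226 nm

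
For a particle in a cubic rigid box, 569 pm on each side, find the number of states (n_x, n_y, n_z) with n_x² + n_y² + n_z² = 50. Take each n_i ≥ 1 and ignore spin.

The level has n_x² + n_y² + n_z² = 50. The ordered positive-integer solutions are (3, 4, 5), (3, 5, 4), (4, 3, 5), (4, 5, 3), (5, 3, 4), (5, 4, 3).
That gives 6 states.

degeneracy = 6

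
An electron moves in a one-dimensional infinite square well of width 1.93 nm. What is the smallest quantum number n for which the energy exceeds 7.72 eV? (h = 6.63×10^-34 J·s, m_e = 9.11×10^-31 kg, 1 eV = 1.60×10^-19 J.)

E_1 = h²/(8m_eL²) = 1.619×10^-20 J = 0.1012 eV.
Need n² > 7.72/0.1012 = 76.28, i.e. n > 8.734.
The smallest integer satisfying this is n = 9.

n = 9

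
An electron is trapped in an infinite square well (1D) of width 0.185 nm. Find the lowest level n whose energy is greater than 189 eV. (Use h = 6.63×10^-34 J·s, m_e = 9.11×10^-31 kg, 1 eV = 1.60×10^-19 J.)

n = 5

E_1 = h²/(8m_eL²) = 1.762×10^-18 J = 11.01 eV.
Need n² > 189/11.01 = 17.17, i.e. n > 4.144.
The smallest integer satisfying this is n = 5.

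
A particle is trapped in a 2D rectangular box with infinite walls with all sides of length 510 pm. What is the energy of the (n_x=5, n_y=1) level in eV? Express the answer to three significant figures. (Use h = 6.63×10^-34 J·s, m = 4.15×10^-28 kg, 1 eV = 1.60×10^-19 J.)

E = 0.0827 eV

For a 2D rectangular well E = (h²/8m)·Σ n_i²/L_i² = (6.63×10^-34)²/(8·4.15×10^-28) · [5²/(510 pm)² + 1²/(510 pm)²].
Evaluating gives E = 1.323×10^-20 J = 0.0827 eV.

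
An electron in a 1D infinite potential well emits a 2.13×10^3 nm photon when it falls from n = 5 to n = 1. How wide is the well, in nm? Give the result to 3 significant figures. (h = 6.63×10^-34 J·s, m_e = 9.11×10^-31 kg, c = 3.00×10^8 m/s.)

L = 3.94 nm

The photon carries ΔE = hc/λ = 6.63×10^-34·3.00×10^8/2.13×10^-6 m = 9.338×10^-20 J.
Since ΔE = (5² − 1²)E_1, E_1 = 3.891×10^-21 J, and L = h/√(8m_eE_1) = 3.94×10^-9 m = 3.94 nm.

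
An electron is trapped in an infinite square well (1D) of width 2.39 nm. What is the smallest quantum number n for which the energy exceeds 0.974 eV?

n = 4

E_1 = h²/(8m_eL²) = 1.055×10^-20 J = 0.06586 eV.
Need n² > 0.974/0.06586 = 14.79, i.e. n > 3.846.
The smallest integer satisfying this is n = 4.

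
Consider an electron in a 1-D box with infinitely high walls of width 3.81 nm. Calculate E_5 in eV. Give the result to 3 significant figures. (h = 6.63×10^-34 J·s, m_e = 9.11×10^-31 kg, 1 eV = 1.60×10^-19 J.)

For an infinite well E_n = n²h²/(8m_eL²), so E_1 = h²/(8m_eL²) = (6.63×10^-34)²/(8·9.11×10^-31·(3.81×10^-9 m)²) = 4.155×10^-21 J.
Then E_5 = 5²·E_1 = 25·4.155×10^-21 J = 1.039×10^-19 J.
Converting, E_5 = 1.039×10^-19 J / (1.60×10^-19 J/eV) = 0.649 eV.

E_5 = 0.649 eV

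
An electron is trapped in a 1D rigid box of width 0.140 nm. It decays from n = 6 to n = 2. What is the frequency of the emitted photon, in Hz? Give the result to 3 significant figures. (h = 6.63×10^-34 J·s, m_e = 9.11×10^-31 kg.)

f = 1.49×10^17 Hz

E_1 = h²/(8m_eL²) = 3.077×10^-18 J and ΔE = (6² − 2²)E_1 = 9.846×10^-17 J.
f = ΔE/h = 9.846×10^-17/6.63×10^-34 = 1.49×10^17 Hz.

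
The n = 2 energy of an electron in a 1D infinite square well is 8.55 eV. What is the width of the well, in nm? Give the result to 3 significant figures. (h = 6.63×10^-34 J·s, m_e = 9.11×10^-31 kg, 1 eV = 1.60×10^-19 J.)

L = 0.420 nm

From E_n = n²h²/(8m_eL²), L = n·h/√(8m_eE_n).
E_2 = 8.55 eV = 1.368×10^-18 J, so L = 2·6.63×10^-34/√(8·9.11×10^-31·1.368×10^-18) = 4.20×10^-10 m = 0.420 nm.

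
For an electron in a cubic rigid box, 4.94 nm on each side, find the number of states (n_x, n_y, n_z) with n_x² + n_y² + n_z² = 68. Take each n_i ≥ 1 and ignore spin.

The level has n_x² + n_y² + n_z² = 68. The ordered positive-integer solutions are (4, 4, 6), (4, 6, 4), (6, 4, 4).
That gives 3 states.

degeneracy = 3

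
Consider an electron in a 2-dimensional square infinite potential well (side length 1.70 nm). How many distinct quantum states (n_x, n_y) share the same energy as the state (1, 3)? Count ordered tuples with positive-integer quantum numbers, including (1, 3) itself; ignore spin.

The level has n_x² + n_y² = 10. The ordered positive-integer solutions are (1, 3), (3, 1).
That gives 2 states.

degeneracy = 2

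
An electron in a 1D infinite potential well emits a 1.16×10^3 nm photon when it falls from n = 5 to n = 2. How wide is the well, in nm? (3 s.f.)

L = 2.72 nm

The photon carries ΔE = hc/λ = 6.626×10^-34·2.998×10^8/1.16×10^-6 m = 1.712×10^-19 J.
Since ΔE = (5² − 2²)E_1, E_1 = 8.152×10^-21 J, and L = h/√(8m_eE_1) = 2.72×10^-9 m = 2.72 nm.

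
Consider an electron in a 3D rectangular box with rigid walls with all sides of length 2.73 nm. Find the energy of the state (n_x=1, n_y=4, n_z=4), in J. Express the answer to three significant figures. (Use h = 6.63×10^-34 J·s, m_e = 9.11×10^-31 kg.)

E = 2.67×10^-19 J

For a 3D rectangular well E = (h²/8m_e)·Σ n_i²/L_i² = (6.63×10^-34)²/(8·9.11×10^-31) · [1²/(2.73 nm)² + 4²/(2.73 nm)² + 4²/(2.73 nm)²].
Evaluating gives E = 2.67×10^-19 J.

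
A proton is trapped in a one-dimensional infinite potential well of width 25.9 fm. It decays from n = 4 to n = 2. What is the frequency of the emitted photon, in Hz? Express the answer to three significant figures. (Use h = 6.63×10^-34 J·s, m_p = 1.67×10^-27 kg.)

f = 8.88×10^20 Hz

E_1 = h²/(8m_pL²) = 4.905×10^-14 J and ΔE = (4² − 2²)E_1 = 5.886×10^-13 J.
f = ΔE/h = 5.886×10^-13/6.63×10^-34 = 8.88×10^20 Hz.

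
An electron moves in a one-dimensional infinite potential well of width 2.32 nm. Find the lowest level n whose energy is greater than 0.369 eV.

n = 3

E_1 = h²/(8m_eL²) = 1.119×10^-20 J = 0.06985 eV.
Need n² > 0.369/0.06985 = 5.283, i.e. n > 2.298.
The smallest integer satisfying this is n = 3.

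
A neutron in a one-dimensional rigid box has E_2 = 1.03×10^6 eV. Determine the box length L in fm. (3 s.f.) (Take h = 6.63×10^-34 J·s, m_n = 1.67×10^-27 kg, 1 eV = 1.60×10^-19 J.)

From E_n = n²h²/(8m_nL²), L = n·h/√(8m_nE_n).
E_2 = 1.03×10^6 eV = 1.648×10^-13 J, so L = 2·6.63×10^-34/√(8·1.67×10^-27·1.648×10^-13) = 2.83×10^-14 m = 28.3 fm.

L = 28.3 fm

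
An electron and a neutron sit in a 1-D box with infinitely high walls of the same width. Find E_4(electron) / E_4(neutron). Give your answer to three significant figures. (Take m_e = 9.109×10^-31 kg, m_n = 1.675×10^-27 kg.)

E_n ∝ 1/m at fixed n and L, so the ratio is m_n/m_e = 1.675×10^-27/9.109×10^-31 = 1.84×10^3.

1.84×10^3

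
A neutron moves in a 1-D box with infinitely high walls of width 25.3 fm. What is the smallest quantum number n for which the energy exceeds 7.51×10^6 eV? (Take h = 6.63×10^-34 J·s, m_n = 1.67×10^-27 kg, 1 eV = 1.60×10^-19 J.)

n = 5

E_1 = h²/(8m_nL²) = 5.140×10^-14 J = 3.212×10^5 eV.
Need n² > 7.51×10^6/3.212×10^5 = 23.38, i.e. n > 4.835.
The smallest integer satisfying this is n = 5.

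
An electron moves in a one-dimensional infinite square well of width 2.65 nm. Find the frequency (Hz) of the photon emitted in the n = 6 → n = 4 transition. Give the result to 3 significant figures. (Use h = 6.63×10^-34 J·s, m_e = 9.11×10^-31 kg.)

E_1 = h²/(8m_eL²) = 8.589×10^-21 J and ΔE = (6² − 4²)E_1 = 1.718×10^-19 J.
f = ΔE/h = 1.718×10^-19/6.63×10^-34 = 2.59×10^14 Hz.

f = 2.59×10^14 Hz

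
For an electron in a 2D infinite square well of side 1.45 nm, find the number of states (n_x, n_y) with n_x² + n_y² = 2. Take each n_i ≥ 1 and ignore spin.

The level has n_x² + n_y² = 2. The ordered positive-integer solutions are (1, 1).
That gives 1 state.

degeneracy = 1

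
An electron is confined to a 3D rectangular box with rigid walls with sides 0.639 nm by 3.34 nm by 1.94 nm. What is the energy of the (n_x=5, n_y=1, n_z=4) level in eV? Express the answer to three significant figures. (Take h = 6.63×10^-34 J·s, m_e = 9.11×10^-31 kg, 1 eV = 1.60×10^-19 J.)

E = 24.7 eV

For a 3D rectangular well E = (h²/8m_e)·Σ n_i²/L_i² = (6.63×10^-34)²/(8·9.11×10^-31) · [5²/(0.639 nm)² + 1²/(3.34 nm)² + 4²/(1.94 nm)²].
Evaluating gives E = 3.955×10^-18 J = 24.7 eV.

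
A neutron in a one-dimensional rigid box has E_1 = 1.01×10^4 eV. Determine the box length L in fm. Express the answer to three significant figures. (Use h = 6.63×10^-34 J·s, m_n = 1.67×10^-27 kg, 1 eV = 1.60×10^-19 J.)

L = 143 fm

From E_n = n²h²/(8m_nL²), L = n·h/√(8m_nE_n).
E_1 = 1.01×10^4 eV = 1.616×10^-15 J, so L = 1·6.63×10^-34/√(8·1.67×10^-27·1.616×10^-15) = 1.43×10^-13 m = 143 fm.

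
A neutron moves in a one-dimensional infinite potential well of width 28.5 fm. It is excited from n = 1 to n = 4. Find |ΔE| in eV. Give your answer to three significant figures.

E_1 = h²/(8m_nL²) = 4.034×10^-14 J.
|ΔE| = |1² − 4²|·E_1 = 15·4.034×10^-14 J = 6.051×10^-13 J = 3.78×10^6 eV.

|ΔE| = 3.78×10^6 eV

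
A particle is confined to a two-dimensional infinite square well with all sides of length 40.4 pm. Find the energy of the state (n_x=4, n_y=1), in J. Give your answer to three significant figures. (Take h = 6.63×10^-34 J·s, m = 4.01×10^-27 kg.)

For a 2D rectangular well E = (h²/8m)·Σ n_i²/L_i² = (6.63×10^-34)²/(8·4.01×10^-27) · [4²/(40.4 pm)² + 1²/(40.4 pm)²].
Evaluating gives E = 1.43×10^-19 J.

E = 1.43×10^-19 J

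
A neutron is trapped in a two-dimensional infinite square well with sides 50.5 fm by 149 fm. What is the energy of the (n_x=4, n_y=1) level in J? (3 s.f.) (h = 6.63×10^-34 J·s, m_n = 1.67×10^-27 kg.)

E = 2.08×10^-13 J

For a 2D rectangular well E = (h²/8m_n)·Σ n_i²/L_i² = (6.63×10^-34)²/(8·1.67×10^-27) · [4²/(50.5 fm)² + 1²/(149 fm)²].
Evaluating gives E = 2.08×10^-13 J.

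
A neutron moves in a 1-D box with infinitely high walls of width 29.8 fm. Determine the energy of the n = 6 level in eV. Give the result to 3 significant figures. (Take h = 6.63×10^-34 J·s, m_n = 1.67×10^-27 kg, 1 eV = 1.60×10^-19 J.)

For an infinite well E_n = n²h²/(8m_nL²), so E_1 = h²/(8m_nL²) = (6.63×10^-34)²/(8·1.67×10^-27·(2.98×10^-14 m)²) = 3.705×10^-14 J.
Then E_6 = 6²·E_1 = 36·3.705×10^-14 J = 1.334×10^-12 J.
Converting, E_6 = 1.334×10^-12 J / (1.60×10^-19 J/eV) = 8.34×10^6 eV.

E_6 = 8.34×10^6 eV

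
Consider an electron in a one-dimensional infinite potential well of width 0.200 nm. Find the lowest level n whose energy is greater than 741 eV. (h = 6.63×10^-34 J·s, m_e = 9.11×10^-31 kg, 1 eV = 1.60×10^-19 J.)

n = 9

E_1 = h²/(8m_eL²) = 1.508×10^-18 J = 9.425 eV.
Need n² > 741/9.425 = 78.62, i.e. n > 8.867.
The smallest integer satisfying this is n = 9.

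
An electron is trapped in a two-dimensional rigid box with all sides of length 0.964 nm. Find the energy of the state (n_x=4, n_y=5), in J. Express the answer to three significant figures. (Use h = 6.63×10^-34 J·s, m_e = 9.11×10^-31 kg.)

For a 2D rectangular well E = (h²/8m_e)·Σ n_i²/L_i² = (6.63×10^-34)²/(8·9.11×10^-31) · [4²/(0.964 nm)² + 5²/(0.964 nm)²].
Evaluating gives E = 2.66×10^-18 J.

E = 2.66×10^-18 J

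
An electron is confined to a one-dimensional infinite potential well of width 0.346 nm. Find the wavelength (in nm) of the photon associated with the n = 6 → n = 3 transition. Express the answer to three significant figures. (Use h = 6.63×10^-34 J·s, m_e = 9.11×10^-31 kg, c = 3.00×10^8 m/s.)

λ = 14.6 nm

E_1 = h²/(8m_eL²) = 5.038×10^-19 J, so ΔE = (6² − 3²)E_1 = 1.360×10^-17 J.
λ = hc/ΔE = (6.63×10^-34·3.00×10^8)/1.360×10^-17 = 1.46×10^-8 m = 14.6 nm.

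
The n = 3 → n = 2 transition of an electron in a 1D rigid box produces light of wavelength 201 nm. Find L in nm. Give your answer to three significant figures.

The photon carries ΔE = hc/λ = 6.626×10^-34·2.998×10^8/2.01×10^-7 m = 9.883×10^-19 J.
Since ΔE = (3² − 2²)E_1, E_1 = 1.977×10^-19 J, and L = h/√(8m_eE_1) = 5.52×10^-10 m = 0.552 nm.

L = 0.552 nm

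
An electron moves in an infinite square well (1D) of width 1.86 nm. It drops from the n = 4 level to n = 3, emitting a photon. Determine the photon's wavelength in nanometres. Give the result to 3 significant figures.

λ = 1.63×10^3 nm

E_1 = h²/(8m_eL²) = 1.741×10^-20 J, so ΔE = (4² − 3²)E_1 = 1.219×10^-19 J.
λ = hc/ΔE = (6.626×10^-34·2.998×10^8)/1.219×10^-19 = 1.63×10^-6 m = 1.63×10^3 nm.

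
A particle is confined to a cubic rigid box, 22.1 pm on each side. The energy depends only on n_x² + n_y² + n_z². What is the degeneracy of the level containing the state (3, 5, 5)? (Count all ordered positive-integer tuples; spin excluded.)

The level has n_x² + n_y² + n_z² = 59. The ordered positive-integer solutions are (1, 3, 7), (1, 7, 3), (3, 1, 7), (3, 5, 5), (3, 7, 1), (5, 3, 5), (5, 5, 3), (7, 1, 3), (7, 3, 1).
That gives 9 states.

degeneracy = 9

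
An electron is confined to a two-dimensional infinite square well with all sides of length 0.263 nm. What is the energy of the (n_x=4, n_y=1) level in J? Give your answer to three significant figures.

For a 2D rectangular well E = (h²/8m_e)·Σ n_i²/L_i² = (6.626×10^-34)²/(8·9.109×10^-31) · [4²/(0.263 nm)² + 1²/(0.263 nm)²].
Evaluating gives E = 1.48×10^-17 J.

E = 1.48×10^-17 J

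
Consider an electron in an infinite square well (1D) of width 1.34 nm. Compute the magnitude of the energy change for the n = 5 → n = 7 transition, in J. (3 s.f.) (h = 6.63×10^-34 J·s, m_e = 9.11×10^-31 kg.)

E_1 = h²/(8m_eL²) = 3.359×10^-20 J.
|ΔE| = |5² − 7²|·E_1 = 24·3.359×10^-20 J = 8.06×10^-19 J.

|ΔE| = 8.06×10^-19 J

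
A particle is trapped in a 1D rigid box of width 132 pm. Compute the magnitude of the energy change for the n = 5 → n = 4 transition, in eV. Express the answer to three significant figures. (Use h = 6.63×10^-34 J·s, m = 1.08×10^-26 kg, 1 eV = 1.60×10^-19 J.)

E_1 = h²/(8mL²) = 2.920×10^-22 J.
|ΔE| = |5² − 4²|·E_1 = 9·2.920×10^-22 J = 2.628×10^-21 J = 0.0164 eV.

|ΔE| = 0.0164 eV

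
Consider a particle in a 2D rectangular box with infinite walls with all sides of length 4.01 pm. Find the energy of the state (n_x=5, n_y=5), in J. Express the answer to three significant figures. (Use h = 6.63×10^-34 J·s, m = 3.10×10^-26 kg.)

For a 2D rectangular well E = (h²/8m)·Σ n_i²/L_i² = (6.63×10^-34)²/(8·3.10×10^-26) · [5²/(4.01 pm)² + 5²/(4.01 pm)²].
Evaluating gives E = 5.51×10^-18 J.

E = 5.51×10^-18 J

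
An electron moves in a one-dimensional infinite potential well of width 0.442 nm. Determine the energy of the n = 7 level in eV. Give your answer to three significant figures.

For an infinite well E_n = n²h²/(8m_eL²), so E_1 = h²/(8m_eL²) = (6.626×10^-34)²/(8·9.109×10^-31·(4.42×10^-10 m)²) = 3.084×10^-19 J.
Then E_7 = 7²·E_1 = 49·3.084×10^-19 J = 1.511×10^-17 J.
Converting, E_7 = 1.511×10^-17 J / (1.602×10^-19 J/eV) = 94.3 eV.

E_7 = 94.3 eV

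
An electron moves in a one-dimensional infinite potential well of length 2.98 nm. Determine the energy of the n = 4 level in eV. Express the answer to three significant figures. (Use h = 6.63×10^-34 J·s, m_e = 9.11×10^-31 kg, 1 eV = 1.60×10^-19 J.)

E_4 = 0.679 eV

For an infinite well E_n = n²h²/(8m_eL²), so E_1 = h²/(8m_eL²) = (6.63×10^-34)²/(8·9.11×10^-31·(2.98×10^-9 m)²) = 6.792×10^-21 J.
Then E_4 = 4²·E_1 = 16·6.792×10^-21 J = 1.087×10^-19 J.
Converting, E_4 = 1.087×10^-19 J / (1.60×10^-19 J/eV) = 0.679 eV.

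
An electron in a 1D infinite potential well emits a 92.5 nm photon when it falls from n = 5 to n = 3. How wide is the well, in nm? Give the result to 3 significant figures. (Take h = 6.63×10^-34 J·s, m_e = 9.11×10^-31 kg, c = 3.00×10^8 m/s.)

The photon carries ΔE = hc/λ = 6.63×10^-34·3.00×10^8/9.25×10^-8 m = 2.150×10^-18 J.
Since ΔE = (5² − 3²)E_1, E_1 = 1.344×10^-19 J, and L = h/√(8m_eE_1) = 6.70×10^-10 m = 0.670 nm.

L = 0.670 nm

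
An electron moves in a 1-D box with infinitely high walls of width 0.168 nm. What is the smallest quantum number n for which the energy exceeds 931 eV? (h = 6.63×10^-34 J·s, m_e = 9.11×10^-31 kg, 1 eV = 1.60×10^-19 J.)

E_1 = h²/(8m_eL²) = 2.137×10^-18 J = 13.36 eV.
Need n² > 931/13.36 = 69.69, i.e. n > 8.348.
The smallest integer satisfying this is n = 9.

n = 9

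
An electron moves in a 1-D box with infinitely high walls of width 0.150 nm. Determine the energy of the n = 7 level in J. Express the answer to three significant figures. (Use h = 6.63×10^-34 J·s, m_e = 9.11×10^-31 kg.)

For an infinite well E_n = n²h²/(8m_eL²), so E_1 = h²/(8m_eL²) = (6.63×10^-34)²/(8·9.11×10^-31·(1.50×10^-10 m)²) = 2.681×10^-18 J.
Then E_7 = 7²·E_1 = 49·2.681×10^-18 J = 1.31×10^-16 J.

E_7 = 1.31×10^-16 J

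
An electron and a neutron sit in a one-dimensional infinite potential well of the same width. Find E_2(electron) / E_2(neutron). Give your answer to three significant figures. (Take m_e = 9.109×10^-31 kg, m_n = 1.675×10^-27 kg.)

E_n ∝ 1/m at fixed n and L, so the ratio is m_n/m_e = 1.675×10^-27/9.109×10^-31 = 1.84×10^3.

1.84×10^3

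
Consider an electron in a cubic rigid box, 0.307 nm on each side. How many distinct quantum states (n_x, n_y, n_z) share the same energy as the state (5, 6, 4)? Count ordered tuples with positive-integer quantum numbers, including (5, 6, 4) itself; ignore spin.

degeneracy = 12

The level has n_x² + n_y² + n_z² = 77. The ordered positive-integer solutions are (2, 3, 8), (2, 8, 3), (3, 2, 8), (3, 8, 2), (4, 5, 6), (4, 6, 5), (5, 4, 6), (5, 6, 4), (6, 4, 5), (6, 5, 4), (8, 2, 3), (8, 3, 2).
That gives 12 states.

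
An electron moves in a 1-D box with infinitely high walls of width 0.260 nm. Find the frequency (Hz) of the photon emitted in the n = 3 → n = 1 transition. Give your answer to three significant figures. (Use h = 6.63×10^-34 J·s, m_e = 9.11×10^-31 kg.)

f = 1.08×10^16 Hz

E_1 = h²/(8m_eL²) = 8.922×10^-19 J and ΔE = (3² − 1²)E_1 = 7.138×10^-18 J.
f = ΔE/h = 7.138×10^-18/6.63×10^-34 = 1.08×10^16 Hz.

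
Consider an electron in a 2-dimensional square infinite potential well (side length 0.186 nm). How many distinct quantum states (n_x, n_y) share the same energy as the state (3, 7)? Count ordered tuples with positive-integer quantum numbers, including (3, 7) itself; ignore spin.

The level has n_x² + n_y² = 58. The ordered positive-integer solutions are (3, 7), (7, 3).
That gives 2 states.

degeneracy = 2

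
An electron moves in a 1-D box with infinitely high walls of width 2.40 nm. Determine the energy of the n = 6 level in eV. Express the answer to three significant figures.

E_6 = 2.35 eV

For an infinite well E_n = n²h²/(8m_eL²), so E_1 = h²/(8m_eL²) = (6.626×10^-34)²/(8·9.109×10^-31·(2.40×10^-9 m)²) = 1.046×10^-20 J.
Then E_6 = 6²·E_1 = 36·1.046×10^-20 J = 3.766×10^-19 J.
Converting, E_6 = 3.766×10^-19 J / (1.602×10^-19 J/eV) = 2.35 eV.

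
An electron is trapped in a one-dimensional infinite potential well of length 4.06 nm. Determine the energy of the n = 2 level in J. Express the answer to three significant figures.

E_2 = 1.46×10^-20 J

For an infinite well E_n = n²h²/(8m_eL²), so E_1 = h²/(8m_eL²) = (6.626×10^-34)²/(8·9.109×10^-31·(4.06×10^-9 m)²) = 3.655×10^-21 J.
Then E_2 = 2²·E_1 = 4·3.655×10^-21 J = 1.46×10^-20 J.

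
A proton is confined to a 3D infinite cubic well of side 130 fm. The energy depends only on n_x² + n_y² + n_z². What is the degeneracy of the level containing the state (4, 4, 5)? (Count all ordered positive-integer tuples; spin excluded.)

The level has n_x² + n_y² + n_z² = 57. The ordered positive-integer solutions are (2, 2, 7), (2, 7, 2), (4, 4, 5), (4, 5, 4), (5, 4, 4), (7, 2, 2).
That gives 6 states.

degeneracy = 6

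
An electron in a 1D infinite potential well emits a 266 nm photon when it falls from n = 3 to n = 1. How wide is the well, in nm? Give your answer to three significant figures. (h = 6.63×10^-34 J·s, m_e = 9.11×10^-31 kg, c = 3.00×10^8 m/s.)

The photon carries ΔE = hc/λ = 6.63×10^-34·3.00×10^8/2.66×10^-7 m = 7.477×10^-19 J.
Since ΔE = (3² − 1²)E_1, E_1 = 9.346×10^-20 J, and L = h/√(8m_eE_1) = 8.03×10^-10 m = 0.803 nm.

L = 0.803 nm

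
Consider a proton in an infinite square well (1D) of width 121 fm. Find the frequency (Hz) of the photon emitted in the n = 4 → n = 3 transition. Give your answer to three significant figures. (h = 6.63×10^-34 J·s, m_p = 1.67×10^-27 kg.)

f = 2.37×10^19 Hz

E_1 = h²/(8m_pL²) = 2.247×10^-15 J and ΔE = (4² − 3²)E_1 = 1.573×10^-14 J.
f = ΔE/h = 1.573×10^-14/6.63×10^-34 = 2.37×10^19 Hz.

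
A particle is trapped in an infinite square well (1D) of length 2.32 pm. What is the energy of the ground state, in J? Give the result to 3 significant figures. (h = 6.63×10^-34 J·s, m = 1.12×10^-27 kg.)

E_1 = 9.11×10^-18 J

For an infinite well E_n = n²h²/(8mL²), so E_1 = h²/(8mL²) = (6.63×10^-34)²/(8·1.12×10^-27·(2.32×10^-12 m)²) = 9.115×10^-18 J.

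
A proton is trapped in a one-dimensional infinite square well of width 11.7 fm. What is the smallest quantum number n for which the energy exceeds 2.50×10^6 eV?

E_1 = h²/(8m_pL²) = 2.396×10^-13 J = 1.496×10^6 eV.
Need n² > 2.50×10^6/1.496×10^6 = 1.671, i.e. n > 1.293.
The smallest integer satisfying this is n = 2.

n = 2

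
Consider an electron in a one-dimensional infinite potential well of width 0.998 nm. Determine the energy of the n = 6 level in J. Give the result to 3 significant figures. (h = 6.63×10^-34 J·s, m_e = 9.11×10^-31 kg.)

For an infinite well E_n = n²h²/(8m_eL²), so E_1 = h²/(8m_eL²) = (6.63×10^-34)²/(8·9.11×10^-31·(9.98×10^-10 m)²) = 6.056×10^-20 J.
Then E_6 = 6²·E_1 = 36·6.056×10^-20 J = 2.18×10^-18 J.

E_6 = 2.18×10^-18 J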